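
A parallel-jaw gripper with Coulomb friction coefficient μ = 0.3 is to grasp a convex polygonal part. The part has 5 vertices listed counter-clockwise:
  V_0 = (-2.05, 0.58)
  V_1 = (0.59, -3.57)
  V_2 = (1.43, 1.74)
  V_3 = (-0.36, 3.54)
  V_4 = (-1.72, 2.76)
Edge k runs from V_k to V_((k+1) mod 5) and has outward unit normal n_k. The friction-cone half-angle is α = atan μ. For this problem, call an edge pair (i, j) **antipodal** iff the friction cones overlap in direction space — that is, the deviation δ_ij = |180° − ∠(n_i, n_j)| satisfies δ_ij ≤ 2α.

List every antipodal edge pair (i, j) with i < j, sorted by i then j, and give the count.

α = atan 0.3 = 16.70°;  2α = 33.40°
n_0 = (-0.8437, -0.5367)
n_1 = (+0.9877, -0.1562)
n_2 = (+0.7091, +0.7051)
n_3 = (-0.4975, +0.8675)
n_4 = (-0.9887, +0.1497)
  (0,1): δ = 41.45°  ·
  (0,2): δ = 12.38°  ✓
  (0,3): δ = 87.37°  ·
  (0,4): δ = 138.93°  ·
  (1,2): δ = 126.17°  ·
  (1,3): δ = 51.18°  ·
  (1,4): δ = 0.38°  ✓
  (2,3): δ = 105.00°  ·
  (2,4): δ = 53.45°  ·
  (3,4): δ = 128.44°  ·
antipodal pairs: 2

count = 2; pairs: (0,2), (1,4)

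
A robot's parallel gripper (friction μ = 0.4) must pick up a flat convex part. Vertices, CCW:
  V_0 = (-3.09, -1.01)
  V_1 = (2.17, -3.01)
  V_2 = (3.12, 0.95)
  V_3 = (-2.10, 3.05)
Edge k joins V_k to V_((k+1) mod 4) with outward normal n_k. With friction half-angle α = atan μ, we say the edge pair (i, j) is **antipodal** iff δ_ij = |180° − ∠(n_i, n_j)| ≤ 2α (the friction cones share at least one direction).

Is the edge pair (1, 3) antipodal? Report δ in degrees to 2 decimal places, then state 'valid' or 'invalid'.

α = atan 0.4 = 21.80°;  2α = 43.60°
edge 1: e_1 = (+0.95, +3.96);  n_1 = (+0.9724, -0.2333)
edge 3: e_3 = (-0.99, -4.06);  n_3 = (-0.9715, +0.2369)
∠(n_1, n_3) = 179.79°
δ = |180° − 179.79°| = 0.21°
0.21° ≤ 2α = 43.60°  →  valid

δ = 0.21°, valid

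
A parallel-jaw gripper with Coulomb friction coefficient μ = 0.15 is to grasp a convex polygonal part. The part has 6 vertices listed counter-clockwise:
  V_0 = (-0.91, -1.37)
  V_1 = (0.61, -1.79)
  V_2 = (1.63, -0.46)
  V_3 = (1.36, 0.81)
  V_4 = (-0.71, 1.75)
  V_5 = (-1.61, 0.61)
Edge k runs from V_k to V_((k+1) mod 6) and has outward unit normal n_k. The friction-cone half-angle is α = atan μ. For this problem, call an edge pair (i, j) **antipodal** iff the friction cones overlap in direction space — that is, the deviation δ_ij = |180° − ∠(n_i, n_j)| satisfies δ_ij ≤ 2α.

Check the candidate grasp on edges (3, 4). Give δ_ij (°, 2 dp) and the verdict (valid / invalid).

α = atan 0.15 = 8.53°;  2α = 17.06°
edge 3: e_3 = (-2.07, +0.94);  n_3 = (+0.4135, +0.9105)
edge 4: e_4 = (-0.90, -1.14);  n_4 = (-0.7849, +0.6196)
∠(n_3, n_4) = 76.13°
δ = |180° − 76.13°| = 103.87°
103.87° > 2α = 17.06°  →  invalid

δ = 103.87°, invalid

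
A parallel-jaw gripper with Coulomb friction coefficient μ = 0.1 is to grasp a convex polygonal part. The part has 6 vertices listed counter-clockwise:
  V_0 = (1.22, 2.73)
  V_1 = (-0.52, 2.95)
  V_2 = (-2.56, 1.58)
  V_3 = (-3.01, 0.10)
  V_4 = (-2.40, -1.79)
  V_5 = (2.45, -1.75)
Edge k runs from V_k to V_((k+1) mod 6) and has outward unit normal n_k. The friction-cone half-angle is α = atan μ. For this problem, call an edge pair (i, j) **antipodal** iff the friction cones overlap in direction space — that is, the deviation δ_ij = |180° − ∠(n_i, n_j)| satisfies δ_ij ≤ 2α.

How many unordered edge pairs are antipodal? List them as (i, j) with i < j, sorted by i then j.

count = 2; pairs: (0,4), (3,5)

α = atan 0.1 = 5.71°;  2α = 11.42°
n_0 = (+0.1254, +0.9921)
n_1 = (-0.5575, +0.8302)
n_2 = (-0.9568, +0.2909)
n_3 = (-0.9517, -0.3071)
n_4 = (+0.0082, -1.0000)
n_5 = (+0.9643, +0.2648)
  (0,1): δ = 138.91°  ·
  (0,2): δ = 99.71°  ·
  (0,3): δ = 64.91°  ·
  (0,4): δ = 7.68°  ✓
  (0,5): δ = 112.56°  ·
  (1,2): δ = 140.80°  ·
  (1,3): δ = 106.00°  ·
  (1,4): δ = 33.41°  ·
  (1,5): δ = 71.47°  ·
  (2,3): δ = 145.20°  ·
  (2,4): δ = 72.62°  ·
  (2,5): δ = 32.26°  ·
  (3,4): δ = 107.42°  ·
  (3,5): δ = 2.54°  ✓
  (4,5): δ = 75.12°  ·
antipodal pairs: 2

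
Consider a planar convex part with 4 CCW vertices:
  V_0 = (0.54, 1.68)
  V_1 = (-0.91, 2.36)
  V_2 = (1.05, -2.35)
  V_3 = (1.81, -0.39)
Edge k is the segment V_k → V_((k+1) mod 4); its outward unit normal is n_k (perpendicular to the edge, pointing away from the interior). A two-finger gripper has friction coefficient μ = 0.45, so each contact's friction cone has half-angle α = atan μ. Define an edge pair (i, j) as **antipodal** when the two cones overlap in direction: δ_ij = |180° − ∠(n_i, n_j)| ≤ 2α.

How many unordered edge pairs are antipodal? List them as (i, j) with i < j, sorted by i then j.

α = atan 0.45 = 24.23°;  2α = 48.46°
n_0 = (+0.4246, +0.9054)
n_1 = (-0.9233, -0.3842)
n_2 = (+0.9324, -0.3615)
n_3 = (+0.8524, +0.5229)
  (0,1): δ = 42.28°  ✓
  (0,2): δ = 93.93°  ·
  (0,3): δ = 146.66°  ·
  (1,2): δ = 43.79°  ✓
  (1,3): δ = 8.94°  ✓
  (2,3): δ = 127.28°  ·
antipodal pairs: 3

count = 3; pairs: (0,1), (1,2), (1,3)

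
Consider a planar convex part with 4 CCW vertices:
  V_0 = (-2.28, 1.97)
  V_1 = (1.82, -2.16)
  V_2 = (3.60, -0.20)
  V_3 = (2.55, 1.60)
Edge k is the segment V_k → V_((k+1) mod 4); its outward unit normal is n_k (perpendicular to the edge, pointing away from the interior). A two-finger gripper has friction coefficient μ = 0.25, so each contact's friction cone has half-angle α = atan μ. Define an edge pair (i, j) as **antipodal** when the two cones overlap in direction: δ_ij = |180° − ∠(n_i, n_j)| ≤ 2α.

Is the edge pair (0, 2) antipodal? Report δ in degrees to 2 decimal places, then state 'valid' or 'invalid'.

α = atan 0.25 = 14.04°;  2α = 28.07°
edge 0: e_0 = (+4.10, -4.13);  n_0 = (-0.7097, -0.7045)
edge 2: e_2 = (-1.05, +1.80);  n_2 = (+0.8638, +0.5039)
∠(n_0, n_2) = 165.47°
δ = |180° − 165.47°| = 14.53°
14.53° ≤ 2α = 28.07°  →  valid

δ = 14.53°, valid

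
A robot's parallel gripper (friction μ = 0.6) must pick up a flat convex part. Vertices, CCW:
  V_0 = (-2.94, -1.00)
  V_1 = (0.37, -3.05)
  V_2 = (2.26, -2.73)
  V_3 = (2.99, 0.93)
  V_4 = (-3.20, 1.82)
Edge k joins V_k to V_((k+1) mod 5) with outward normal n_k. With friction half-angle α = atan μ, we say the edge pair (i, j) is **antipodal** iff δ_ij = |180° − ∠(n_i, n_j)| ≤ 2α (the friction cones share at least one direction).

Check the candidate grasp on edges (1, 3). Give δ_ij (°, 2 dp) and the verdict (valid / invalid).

δ = 17.79°, valid

α = atan 0.6 = 30.96°;  2α = 61.93°
edge 1: e_1 = (+1.89, +0.32);  n_1 = (+0.1669, -0.9860)
edge 3: e_3 = (-6.19, +0.89);  n_3 = (+0.1423, +0.9898)
∠(n_1, n_3) = 162.21°
δ = |180° − 162.21°| = 17.79°
17.79° ≤ 2α = 61.93°  →  valid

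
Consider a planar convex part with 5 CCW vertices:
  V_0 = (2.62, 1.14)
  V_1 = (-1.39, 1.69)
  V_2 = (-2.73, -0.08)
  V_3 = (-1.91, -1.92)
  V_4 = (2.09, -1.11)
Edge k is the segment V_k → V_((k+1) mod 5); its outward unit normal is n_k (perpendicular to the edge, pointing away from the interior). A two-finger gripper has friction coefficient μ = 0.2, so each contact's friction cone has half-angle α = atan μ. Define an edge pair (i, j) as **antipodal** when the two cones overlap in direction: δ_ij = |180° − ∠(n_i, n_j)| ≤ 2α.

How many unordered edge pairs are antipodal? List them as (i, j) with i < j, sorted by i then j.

α = atan 0.2 = 11.31°;  2α = 22.62°
n_0 = (+0.1359, +0.9907)
n_1 = (-0.7973, +0.6036)
n_2 = (-0.9134, -0.4071)
n_3 = (+0.1985, -0.9801)
n_4 = (+0.9734, -0.2293)
  (0,1): δ = 119.32°  ·
  (0,2): δ = 58.17°  ·
  (0,3): δ = 19.26°  ✓
  (0,4): δ = 84.56°  ·
  (1,2): δ = 118.85°  ·
  (1,3): δ = 41.42°  ·
  (1,4): δ = 23.87°  ·
  (2,3): δ = 102.57°  ·
  (2,4): δ = 37.27°  ·
  (3,4): δ = 114.70°  ·
antipodal pairs: 1

count = 1; pairs: (0,3)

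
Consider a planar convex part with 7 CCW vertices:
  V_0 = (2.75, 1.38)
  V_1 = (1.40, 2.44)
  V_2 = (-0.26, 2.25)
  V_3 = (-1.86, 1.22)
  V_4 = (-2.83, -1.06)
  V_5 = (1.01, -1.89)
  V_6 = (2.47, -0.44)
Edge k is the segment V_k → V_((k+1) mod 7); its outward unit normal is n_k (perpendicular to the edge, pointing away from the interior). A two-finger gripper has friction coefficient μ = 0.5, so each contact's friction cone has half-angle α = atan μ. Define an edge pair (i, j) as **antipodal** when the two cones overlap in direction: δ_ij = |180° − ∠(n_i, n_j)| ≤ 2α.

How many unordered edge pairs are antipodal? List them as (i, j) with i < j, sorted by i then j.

α = atan 0.5 = 26.57°;  2α = 53.13°
n_0 = (+0.6176, +0.7865)
n_1 = (-0.1137, +0.9935)
n_2 = (-0.5413, +0.8408)
n_3 = (-0.9202, +0.3915)
n_4 = (-0.2113, -0.9774)
n_5 = (+0.7047, -0.7095)
n_6 = (+0.9884, -0.1521)
  (0,1): δ = 135.33°  ·
  (0,2): δ = 109.09°  ·
  (0,3): δ = 74.91°  ·
  (0,4): δ = 25.94°  ✓
  (0,5): δ = 82.94°  ·
  (0,6): δ = 119.39°  ·
  (1,2): δ = 153.76°  ·
  (1,3): δ = 119.58°  ·
  (1,4): δ = 18.73°  ✓
  (1,5): δ = 38.27°  ✓
  (1,6): δ = 74.72°  ·
  (2,3): δ = 145.82°  ·
  (2,4): δ = 44.97°  ✓
  (2,5): δ = 12.03°  ✓
  (2,6): δ = 48.48°  ✓
  (3,4): δ = 79.15°  ·
  (3,5): δ = 22.15°  ✓
  (3,6): δ = 14.30°  ✓
  (4,5): δ = 123.00°  ·
  (4,6): δ = 86.55°  ·
  (5,6): δ = 143.55°  ·
antipodal pairs: 8

count = 8; pairs: (0,4), (1,4), (1,5), (2,4), (2,5), (2,6), (3,5), (3,6)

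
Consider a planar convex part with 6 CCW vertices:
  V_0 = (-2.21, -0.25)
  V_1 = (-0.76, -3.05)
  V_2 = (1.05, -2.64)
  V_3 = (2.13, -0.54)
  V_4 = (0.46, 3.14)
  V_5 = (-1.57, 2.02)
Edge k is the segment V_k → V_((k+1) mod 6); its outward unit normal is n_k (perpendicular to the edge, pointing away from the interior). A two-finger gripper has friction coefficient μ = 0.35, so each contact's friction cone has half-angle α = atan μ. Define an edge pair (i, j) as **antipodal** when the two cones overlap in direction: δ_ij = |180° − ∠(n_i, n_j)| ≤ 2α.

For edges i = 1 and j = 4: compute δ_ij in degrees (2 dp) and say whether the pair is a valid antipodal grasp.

α = atan 0.35 = 19.29°;  2α = 38.58°
edge 1: e_1 = (+1.81, +0.41);  n_1 = (+0.2209, -0.9753)
edge 4: e_4 = (-2.03, -1.12);  n_4 = (-0.4831, +0.8756)
∠(n_1, n_4) = 163.88°
δ = |180° − 163.88°| = 16.12°
16.12° ≤ 2α = 38.58°  →  valid

δ = 16.12°, valid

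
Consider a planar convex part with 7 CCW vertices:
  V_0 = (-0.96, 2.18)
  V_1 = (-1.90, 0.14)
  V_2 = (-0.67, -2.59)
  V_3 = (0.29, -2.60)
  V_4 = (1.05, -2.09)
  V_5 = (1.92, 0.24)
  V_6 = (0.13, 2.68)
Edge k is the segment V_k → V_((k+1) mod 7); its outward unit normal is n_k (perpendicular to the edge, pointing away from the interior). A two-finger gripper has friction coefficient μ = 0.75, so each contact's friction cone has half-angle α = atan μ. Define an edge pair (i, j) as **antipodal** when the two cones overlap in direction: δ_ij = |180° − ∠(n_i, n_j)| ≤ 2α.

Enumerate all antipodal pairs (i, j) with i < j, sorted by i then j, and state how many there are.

α = atan 0.75 = 36.87°;  2α = 73.74°
n_0 = (-0.9082, +0.4185)
n_1 = (-0.9117, -0.4108)
n_2 = (-0.0104, -0.9999)
n_3 = (+0.5572, -0.8304)
n_4 = (+0.9368, -0.3498)
n_5 = (+0.8063, +0.5915)
n_6 = (-0.4169, +0.9089)
  (0,1): δ = 131.01°  ·
  (0,2): δ = 65.86°  ✓
  (0,3): δ = 31.40°  ✓
  (0,4): δ = 4.26°  ✓
  (0,5): δ = 61.00°  ✓
  (0,6): δ = 139.38°  ·
  (1,2): δ = 114.85°  ·
  (1,3): δ = 80.39°  ·
  (1,4): δ = 44.73°  ✓
  (1,5): δ = 12.01°  ✓
  (1,6): δ = 90.39°  ·
  (2,3): δ = 145.54°  ·
  (2,4): δ = 109.88°  ·
  (2,5): δ = 53.14°  ✓
  (2,6): δ = 25.24°  ✓
  (3,4): δ = 144.34°  ·
  (3,5): δ = 87.60°  ·
  (3,6): δ = 9.22°  ✓
  (4,5): δ = 123.26°  ·
  (4,6): δ = 44.88°  ✓
  (5,6): δ = 101.62°  ·
antipodal pairs: 10

count = 10; pairs: (0,2), (0,3), (0,4), (0,5), (1,4), (1,5), (2,5), (2,6), (3,6), (4,6)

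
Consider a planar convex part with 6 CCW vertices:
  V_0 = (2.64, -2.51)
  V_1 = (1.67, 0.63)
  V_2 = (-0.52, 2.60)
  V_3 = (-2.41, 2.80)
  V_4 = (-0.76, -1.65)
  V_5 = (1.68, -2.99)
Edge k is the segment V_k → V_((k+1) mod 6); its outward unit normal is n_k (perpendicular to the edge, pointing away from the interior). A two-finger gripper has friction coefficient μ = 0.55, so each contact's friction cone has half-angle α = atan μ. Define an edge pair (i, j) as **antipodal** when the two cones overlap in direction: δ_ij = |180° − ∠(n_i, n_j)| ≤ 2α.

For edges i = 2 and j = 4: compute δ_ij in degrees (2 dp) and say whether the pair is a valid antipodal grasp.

α = atan 0.55 = 28.81°;  2α = 57.62°
edge 2: e_2 = (-1.89, +0.20);  n_2 = (+0.1052, +0.9944)
edge 4: e_4 = (+2.44, -1.34);  n_4 = (-0.4814, -0.8765)
∠(n_2, n_4) = 157.27°
δ = |180° − 157.27°| = 22.73°
22.73° ≤ 2α = 57.62°  →  valid

δ = 22.73°, valid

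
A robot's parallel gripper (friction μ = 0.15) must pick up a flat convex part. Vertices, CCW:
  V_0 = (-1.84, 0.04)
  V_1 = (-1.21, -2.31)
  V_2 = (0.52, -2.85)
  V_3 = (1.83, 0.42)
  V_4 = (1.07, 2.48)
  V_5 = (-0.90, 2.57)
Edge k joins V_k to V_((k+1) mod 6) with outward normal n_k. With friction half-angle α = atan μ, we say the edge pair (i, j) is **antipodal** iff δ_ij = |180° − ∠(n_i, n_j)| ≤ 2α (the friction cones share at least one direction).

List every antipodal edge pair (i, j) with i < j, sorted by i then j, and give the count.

count = 3; pairs: (0,3), (1,4), (2,5)

α = atan 0.15 = 8.53°;  2α = 17.06°
n_0 = (-0.9659, -0.2589)
n_1 = (-0.2980, -0.9546)
n_2 = (+0.9283, -0.3719)
n_3 = (+0.9382, +0.3461)
n_4 = (+0.0456, +0.9990)
n_5 = (-0.9374, +0.3483)
  (0,1): δ = 122.34°  ·
  (0,2): δ = 36.84°  ·
  (0,3): δ = 5.24°  ✓
  (0,4): δ = 72.38°  ·
  (0,5): δ = 144.61°  ·
  (1,2): δ = 94.50°  ·
  (1,3): δ = 52.41°  ·
  (1,4): δ = 14.72°  ✓
  (1,5): δ = 86.95°  ·
  (2,3): δ = 137.92°  ·
  (2,4): δ = 70.78°  ·
  (2,5): δ = 1.45°  ✓
  (3,4): δ = 112.87°  ·
  (3,5): δ = 40.63°  ·
  (4,5): δ = 107.77°  ·
antipodal pairs: 3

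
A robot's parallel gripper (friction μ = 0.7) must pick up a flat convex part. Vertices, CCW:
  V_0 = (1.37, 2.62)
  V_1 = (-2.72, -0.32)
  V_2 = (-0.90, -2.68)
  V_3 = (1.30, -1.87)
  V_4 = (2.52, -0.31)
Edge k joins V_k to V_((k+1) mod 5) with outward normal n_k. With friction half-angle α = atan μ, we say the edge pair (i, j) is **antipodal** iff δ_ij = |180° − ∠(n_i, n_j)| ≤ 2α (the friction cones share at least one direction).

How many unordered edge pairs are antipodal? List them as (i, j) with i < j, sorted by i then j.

count = 3; pairs: (0,2), (0,3), (1,4)

α = atan 0.7 = 34.99°;  2α = 69.98°
n_0 = (-0.5837, +0.8120)
n_1 = (-0.7919, -0.6107)
n_2 = (+0.3455, -0.9384)
n_3 = (+0.7877, -0.6160)
n_4 = (+0.9309, +0.3654)
  (0,1): δ = 88.07°  ·
  (0,2): δ = 15.50°  ✓
  (0,3): δ = 16.26°  ✓
  (0,4): δ = 75.72°  ·
  (1,2): δ = 107.43°  ·
  (1,3): δ = 75.67°  ·
  (1,4): δ = 16.21°  ✓
  (2,3): δ = 148.24°  ·
  (2,4): δ = 88.78°  ·
  (3,4): δ = 120.54°  ·
antipodal pairs: 3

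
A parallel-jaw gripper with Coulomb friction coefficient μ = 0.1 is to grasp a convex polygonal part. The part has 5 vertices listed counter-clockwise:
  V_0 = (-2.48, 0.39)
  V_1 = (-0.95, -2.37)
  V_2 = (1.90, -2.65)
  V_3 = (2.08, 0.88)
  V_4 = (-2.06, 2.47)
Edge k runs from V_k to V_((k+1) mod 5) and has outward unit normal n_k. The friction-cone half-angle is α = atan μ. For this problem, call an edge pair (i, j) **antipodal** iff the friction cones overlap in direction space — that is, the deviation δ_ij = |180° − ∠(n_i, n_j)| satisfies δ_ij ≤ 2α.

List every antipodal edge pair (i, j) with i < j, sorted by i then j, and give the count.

α = atan 0.1 = 5.71°;  2α = 11.42°
n_0 = (-0.8746, -0.4848)
n_1 = (-0.0978, -0.9952)
n_2 = (+0.9987, -0.0509)
n_3 = (+0.3585, +0.9335)
n_4 = (-0.9802, +0.1979)
  (0,1): δ = 124.61°  ·
  (0,2): δ = 31.92°  ·
  (0,3): δ = 39.99°  ·
  (0,4): δ = 139.58°  ·
  (1,2): δ = 87.31°  ·
  (1,3): δ = 15.40°  ·
  (1,4): δ = 84.20°  ·
  (2,3): δ = 108.09°  ·
  (2,4): δ = 8.50°  ✓
  (3,4): δ = 80.41°  ·
antipodal pairs: 1

count = 1; pairs: (2,4)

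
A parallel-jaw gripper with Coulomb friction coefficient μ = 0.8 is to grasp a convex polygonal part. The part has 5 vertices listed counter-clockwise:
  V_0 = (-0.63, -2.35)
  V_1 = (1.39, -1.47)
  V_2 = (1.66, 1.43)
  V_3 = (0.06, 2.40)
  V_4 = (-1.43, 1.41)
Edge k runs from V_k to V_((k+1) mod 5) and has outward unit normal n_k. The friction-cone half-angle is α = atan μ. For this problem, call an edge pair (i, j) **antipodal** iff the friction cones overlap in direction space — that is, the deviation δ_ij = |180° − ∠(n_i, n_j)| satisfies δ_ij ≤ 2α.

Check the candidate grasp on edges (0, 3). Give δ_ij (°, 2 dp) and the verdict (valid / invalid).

δ = 10.06°, valid

α = atan 0.8 = 38.66°;  2α = 77.32°
edge 0: e_0 = (+2.02, +0.88);  n_0 = (+0.3994, -0.9168)
edge 3: e_3 = (-1.49, -0.99);  n_3 = (-0.5534, +0.8329)
∠(n_0, n_3) = 169.94°
δ = |180° − 169.94°| = 10.06°
10.06° ≤ 2α = 77.32°  →  valid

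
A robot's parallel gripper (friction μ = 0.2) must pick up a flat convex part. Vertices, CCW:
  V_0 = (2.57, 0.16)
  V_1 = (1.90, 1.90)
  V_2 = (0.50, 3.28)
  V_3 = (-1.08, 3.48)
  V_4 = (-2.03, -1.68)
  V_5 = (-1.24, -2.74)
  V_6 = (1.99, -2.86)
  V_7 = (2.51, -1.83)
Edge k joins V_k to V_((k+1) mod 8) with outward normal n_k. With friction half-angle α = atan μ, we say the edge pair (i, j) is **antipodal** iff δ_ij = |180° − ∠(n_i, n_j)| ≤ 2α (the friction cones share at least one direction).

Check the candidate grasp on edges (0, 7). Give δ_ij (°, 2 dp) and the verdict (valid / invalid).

α = atan 0.2 = 11.31°;  2α = 22.62°
edge 0: e_0 = (-0.67, +1.74);  n_0 = (+0.9332, +0.3593)
edge 7: e_7 = (+0.06, +1.99);  n_7 = (+0.9995, -0.0301)
∠(n_0, n_7) = 22.79°
δ = |180° − 22.79°| = 157.21°
157.21° > 2α = 22.62°  →  invalid

δ = 157.21°, invalid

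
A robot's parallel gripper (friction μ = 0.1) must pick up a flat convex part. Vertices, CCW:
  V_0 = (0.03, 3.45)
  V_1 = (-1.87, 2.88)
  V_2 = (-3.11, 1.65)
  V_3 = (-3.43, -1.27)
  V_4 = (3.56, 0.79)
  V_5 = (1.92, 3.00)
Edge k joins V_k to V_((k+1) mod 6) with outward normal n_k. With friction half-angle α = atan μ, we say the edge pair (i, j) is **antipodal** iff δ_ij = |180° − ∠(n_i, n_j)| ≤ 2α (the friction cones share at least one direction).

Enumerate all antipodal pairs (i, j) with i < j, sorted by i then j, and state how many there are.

α = atan 0.1 = 5.71°;  2α = 11.42°
n_0 = (-0.2873, +0.9578)
n_1 = (-0.7042, +0.7100)
n_2 = (-0.9940, +0.1089)
n_3 = (+0.2827, -0.9592)
n_4 = (+0.8030, +0.5959)
n_5 = (+0.2316, +0.9728)
  (0,1): δ = 151.93°  ·
  (0,2): δ = 112.95°  ·
  (0,3): δ = 0.28°  ✓
  (0,4): δ = 109.88°  ·
  (0,5): δ = 149.91°  ·
  (1,2): δ = 141.02°  ·
  (1,3): δ = 28.35°  ·
  (1,4): δ = 81.81°  ·
  (1,5): δ = 121.84°  ·
  (2,3): δ = 67.33°  ·
  (2,4): δ = 42.83°  ·
  (2,5): δ = 82.86°  ·
  (3,4): δ = 69.84°  ·
  (3,5): δ = 29.81°  ·
  (4,5): δ = 139.97°  ·
antipodal pairs: 1

count = 1; pairs: (0,3)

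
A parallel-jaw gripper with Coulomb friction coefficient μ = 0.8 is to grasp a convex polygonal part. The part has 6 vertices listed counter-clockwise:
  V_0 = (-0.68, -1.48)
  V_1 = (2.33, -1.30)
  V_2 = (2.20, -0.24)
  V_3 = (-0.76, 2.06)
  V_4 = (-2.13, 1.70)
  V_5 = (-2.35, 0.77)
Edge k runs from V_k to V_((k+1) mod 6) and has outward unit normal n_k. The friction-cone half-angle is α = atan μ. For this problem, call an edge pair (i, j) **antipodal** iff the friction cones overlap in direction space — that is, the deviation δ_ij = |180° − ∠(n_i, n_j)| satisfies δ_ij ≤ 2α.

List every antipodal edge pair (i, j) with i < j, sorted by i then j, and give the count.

count = 8; pairs: (0,2), (0,3), (0,4), (1,4), (1,5), (2,4), (2,5), (3,5)

α = atan 0.8 = 38.66°;  2α = 77.32°
n_0 = (+0.0597, -0.9982)
n_1 = (+0.9926, +0.1217)
n_2 = (+0.6136, +0.7896)
n_3 = (-0.2541, +0.9672)
n_4 = (-0.9731, +0.2302)
n_5 = (-0.8030, -0.5960)
  (0,1): δ = 86.43°  ·
  (0,2): δ = 41.27°  ✓
  (0,3): δ = 11.30°  ✓
  (0,4): δ = 73.27°  ✓
  (0,5): δ = 123.16°  ·
  (1,2): δ = 134.84°  ·
  (1,3): δ = 82.27°  ·
  (1,4): δ = 20.30°  ✓
  (1,5): δ = 29.59°  ✓
  (2,3): δ = 127.43°  ·
  (2,4): δ = 65.46°  ✓
  (2,5): δ = 15.57°  ✓
  (3,4): δ = 118.03°  ·
  (3,5): δ = 68.14°  ✓
  (4,5): δ = 130.11°  ·
antipodal pairs: 8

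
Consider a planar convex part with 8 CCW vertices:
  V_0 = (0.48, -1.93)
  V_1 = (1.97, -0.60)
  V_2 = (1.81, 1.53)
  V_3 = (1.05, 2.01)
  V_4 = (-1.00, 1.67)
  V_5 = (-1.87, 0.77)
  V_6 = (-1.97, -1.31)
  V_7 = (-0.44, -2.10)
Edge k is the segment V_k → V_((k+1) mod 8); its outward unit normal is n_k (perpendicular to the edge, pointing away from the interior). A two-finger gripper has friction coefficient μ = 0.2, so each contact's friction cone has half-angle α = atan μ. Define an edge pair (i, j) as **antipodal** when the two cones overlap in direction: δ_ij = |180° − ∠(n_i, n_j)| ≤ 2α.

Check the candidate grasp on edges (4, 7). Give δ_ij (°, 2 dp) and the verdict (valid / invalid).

α = atan 0.2 = 11.31°;  2α = 22.62°
edge 4: e_4 = (-0.87, -0.90);  n_4 = (-0.7190, +0.6950)
edge 7: e_7 = (+0.92, +0.17);  n_7 = (+0.1817, -0.9834)
∠(n_4, n_7) = 144.50°
δ = |180° − 144.50°| = 35.50°
35.50° > 2α = 22.62°  →  invalid

δ = 35.50°, invalid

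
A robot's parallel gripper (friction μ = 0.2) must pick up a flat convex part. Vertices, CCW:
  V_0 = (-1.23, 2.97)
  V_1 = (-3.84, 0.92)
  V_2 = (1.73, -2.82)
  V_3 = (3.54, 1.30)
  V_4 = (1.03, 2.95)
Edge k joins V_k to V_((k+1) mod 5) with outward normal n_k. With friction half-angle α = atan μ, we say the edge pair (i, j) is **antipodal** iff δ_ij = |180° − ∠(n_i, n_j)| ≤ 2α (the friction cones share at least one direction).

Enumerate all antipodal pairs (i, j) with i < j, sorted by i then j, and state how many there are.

count = 1; pairs: (1,3)

α = atan 0.2 = 11.31°;  2α = 22.62°
n_0 = (-0.6177, +0.7864)
n_1 = (-0.5574, -0.8302)
n_2 = (+0.9155, -0.4022)
n_3 = (+0.5493, +0.8356)
n_4 = (+0.0088, +1.0000)
  (0,1): δ = 72.03°  ·
  (0,2): δ = 28.14°  ·
  (0,3): δ = 108.53°  ·
  (0,4): δ = 141.35°  ·
  (1,2): δ = 79.84°  ·
  (1,3): δ = 0.56°  ✓
  (1,4): δ = 33.37°  ·
  (2,3): δ = 99.60°  ·
  (2,4): δ = 66.79°  ·
  (3,4): δ = 147.19°  ·
antipodal pairs: 1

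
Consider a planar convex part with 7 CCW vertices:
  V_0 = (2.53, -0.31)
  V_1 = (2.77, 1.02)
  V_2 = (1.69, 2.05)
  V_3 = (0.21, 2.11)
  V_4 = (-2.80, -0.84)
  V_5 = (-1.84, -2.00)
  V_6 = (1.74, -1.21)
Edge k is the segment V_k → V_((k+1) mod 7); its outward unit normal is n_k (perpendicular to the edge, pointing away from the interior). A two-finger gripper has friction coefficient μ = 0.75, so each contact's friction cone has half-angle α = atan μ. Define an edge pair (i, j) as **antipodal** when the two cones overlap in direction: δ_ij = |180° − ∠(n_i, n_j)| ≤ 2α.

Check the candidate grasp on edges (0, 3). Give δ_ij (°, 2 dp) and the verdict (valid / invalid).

α = atan 0.75 = 36.87°;  2α = 73.74°
edge 0: e_0 = (+0.24, +1.33);  n_0 = (+0.9841, -0.1776)
edge 3: e_3 = (-3.01, -2.95);  n_3 = (-0.7000, +0.7142)
∠(n_0, n_3) = 144.65°
δ = |180° − 144.65°| = 35.35°
35.35° ≤ 2α = 73.74°  →  valid

δ = 35.35°, valid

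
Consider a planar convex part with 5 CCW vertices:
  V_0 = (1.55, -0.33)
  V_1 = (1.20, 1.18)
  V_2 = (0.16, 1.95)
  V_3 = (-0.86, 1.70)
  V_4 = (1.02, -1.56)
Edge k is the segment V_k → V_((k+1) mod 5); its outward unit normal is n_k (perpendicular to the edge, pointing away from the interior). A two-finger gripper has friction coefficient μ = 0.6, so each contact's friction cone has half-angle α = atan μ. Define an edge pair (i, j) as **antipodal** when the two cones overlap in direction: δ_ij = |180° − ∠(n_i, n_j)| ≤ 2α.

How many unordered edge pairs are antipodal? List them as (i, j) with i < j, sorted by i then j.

count = 4; pairs: (0,3), (1,3), (2,4), (3,4)

α = atan 0.6 = 30.96°;  2α = 61.93°
n_0 = (+0.9742, +0.2258)
n_1 = (+0.5950, +0.8037)
n_2 = (-0.2381, +0.9713)
n_3 = (-0.8663, -0.4996)
n_4 = (+0.9184, -0.3957)
  (0,1): δ = 139.57°  ·
  (0,2): δ = 89.28°  ·
  (0,3): δ = 16.92°  ✓
  (0,4): δ = 143.64°  ·
  (1,2): δ = 129.71°  ·
  (1,3): δ = 23.51°  ✓
  (1,4): δ = 103.20°  ·
  (2,3): δ = 73.80°  ·
  (2,4): δ = 52.92°  ✓
  (3,4): δ = 53.28°  ✓
antipodal pairs: 4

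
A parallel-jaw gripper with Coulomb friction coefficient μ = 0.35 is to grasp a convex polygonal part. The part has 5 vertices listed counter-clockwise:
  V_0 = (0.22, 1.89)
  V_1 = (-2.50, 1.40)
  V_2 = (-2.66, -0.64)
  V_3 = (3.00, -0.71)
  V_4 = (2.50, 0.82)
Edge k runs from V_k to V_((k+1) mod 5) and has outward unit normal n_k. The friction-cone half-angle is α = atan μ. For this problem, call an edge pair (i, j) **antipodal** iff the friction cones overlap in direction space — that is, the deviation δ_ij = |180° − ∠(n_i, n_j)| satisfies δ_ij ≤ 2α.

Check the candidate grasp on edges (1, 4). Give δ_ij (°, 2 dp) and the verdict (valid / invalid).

δ = 69.34°, invalid

α = atan 0.35 = 19.29°;  2α = 38.58°
edge 1: e_1 = (-0.16, -2.04);  n_1 = (-0.9969, +0.0782)
edge 4: e_4 = (-2.28, +1.07);  n_4 = (+0.4248, +0.9053)
∠(n_1, n_4) = 110.66°
δ = |180° − 110.66°| = 69.34°
69.34° > 2α = 38.58°  →  invalid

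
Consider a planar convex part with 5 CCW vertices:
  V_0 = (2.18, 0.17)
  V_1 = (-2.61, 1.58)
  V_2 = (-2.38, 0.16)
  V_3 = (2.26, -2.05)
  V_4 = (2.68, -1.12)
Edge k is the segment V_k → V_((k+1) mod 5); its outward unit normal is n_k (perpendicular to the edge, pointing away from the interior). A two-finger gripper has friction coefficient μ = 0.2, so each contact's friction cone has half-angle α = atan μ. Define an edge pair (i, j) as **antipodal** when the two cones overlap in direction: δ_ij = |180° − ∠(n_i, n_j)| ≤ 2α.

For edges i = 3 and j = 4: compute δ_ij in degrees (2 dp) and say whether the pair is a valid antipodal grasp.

α = atan 0.2 = 11.31°;  2α = 22.62°
edge 3: e_3 = (+0.42, +0.93);  n_3 = (+0.9114, -0.4116)
edge 4: e_4 = (-0.50, +1.29);  n_4 = (+0.9324, +0.3614)
∠(n_3, n_4) = 45.49°
δ = |180° − 45.49°| = 134.51°
134.51° > 2α = 22.62°  →  invalid

δ = 134.51°, invalid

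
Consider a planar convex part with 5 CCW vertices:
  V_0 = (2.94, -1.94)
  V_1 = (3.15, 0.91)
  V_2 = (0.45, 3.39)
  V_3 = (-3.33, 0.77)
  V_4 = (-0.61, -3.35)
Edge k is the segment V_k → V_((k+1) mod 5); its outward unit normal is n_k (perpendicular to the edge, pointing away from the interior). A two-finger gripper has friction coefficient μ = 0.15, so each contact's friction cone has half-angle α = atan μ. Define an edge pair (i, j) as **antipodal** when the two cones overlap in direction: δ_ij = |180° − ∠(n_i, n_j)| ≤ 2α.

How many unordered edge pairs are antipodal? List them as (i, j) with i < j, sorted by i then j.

α = atan 0.15 = 8.53°;  2α = 17.06°
n_0 = (+0.9973, -0.0735)
n_1 = (+0.6765, +0.7365)
n_2 = (-0.5697, +0.8219)
n_3 = (-0.8345, -0.5510)
n_4 = (+0.3691, -0.9294)
  (0,1): δ = 128.35°  ·
  (0,2): δ = 51.06°  ·
  (0,3): δ = 37.65°  ·
  (0,4): δ = 115.88°  ·
  (1,2): δ = 102.71°  ·
  (1,3): δ = 14.00°  ✓
  (1,4): δ = 64.23°  ·
  (2,3): δ = 91.29°  ·
  (2,4): δ = 13.06°  ✓
  (3,4): δ = 101.77°  ·
antipodal pairs: 2

count = 2; pairs: (1,3), (2,4)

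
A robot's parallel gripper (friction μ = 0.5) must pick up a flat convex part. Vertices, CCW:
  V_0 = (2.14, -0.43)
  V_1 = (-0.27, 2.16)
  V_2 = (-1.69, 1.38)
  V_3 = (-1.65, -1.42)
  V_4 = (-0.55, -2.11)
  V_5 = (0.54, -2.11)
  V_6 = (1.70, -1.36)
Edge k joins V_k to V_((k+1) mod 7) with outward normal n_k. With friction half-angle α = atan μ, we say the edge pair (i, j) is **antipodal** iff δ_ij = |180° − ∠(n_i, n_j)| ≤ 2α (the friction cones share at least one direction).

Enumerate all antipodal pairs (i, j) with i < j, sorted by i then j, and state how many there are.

α = atan 0.5 = 26.57°;  2α = 53.13°
n_0 = (+0.7321, +0.6812)
n_1 = (-0.4814, +0.8765)
n_2 = (-0.9999, -0.0143)
n_3 = (-0.5314, -0.8471)
n_4 = (+0.0000, -1.0000)
n_5 = (+0.5430, -0.8398)
n_6 = (+0.9039, -0.4277)
  (0,1): δ = 104.16°  ·
  (0,2): δ = 42.12°  ✓
  (0,3): δ = 14.96°  ✓
  (0,4): δ = 47.06°  ✓
  (0,5): δ = 79.95°  ·
  (0,6): δ = 111.74°  ·
  (1,2): δ = 117.96°  ·
  (1,3): δ = 60.88°  ·
  (1,4): δ = 28.78°  ✓
  (1,5): δ = 4.10°  ✓
  (1,6): δ = 35.90°  ✓
  (2,3): δ = 122.92°  ·
  (2,4): δ = 90.82°  ·
  (2,5): δ = 57.93°  ·
  (2,6): δ = 26.14°  ✓
  (3,4): δ = 147.90°  ·
  (3,5): δ = 115.02°  ·
  (3,6): δ = 83.22°  ·
  (4,5): δ = 147.12°  ·
  (4,6): δ = 115.32°  ·
  (5,6): δ = 148.20°  ·
antipodal pairs: 7

count = 7; pairs: (0,2), (0,3), (0,4), (1,4), (1,5), (1,6), (2,6)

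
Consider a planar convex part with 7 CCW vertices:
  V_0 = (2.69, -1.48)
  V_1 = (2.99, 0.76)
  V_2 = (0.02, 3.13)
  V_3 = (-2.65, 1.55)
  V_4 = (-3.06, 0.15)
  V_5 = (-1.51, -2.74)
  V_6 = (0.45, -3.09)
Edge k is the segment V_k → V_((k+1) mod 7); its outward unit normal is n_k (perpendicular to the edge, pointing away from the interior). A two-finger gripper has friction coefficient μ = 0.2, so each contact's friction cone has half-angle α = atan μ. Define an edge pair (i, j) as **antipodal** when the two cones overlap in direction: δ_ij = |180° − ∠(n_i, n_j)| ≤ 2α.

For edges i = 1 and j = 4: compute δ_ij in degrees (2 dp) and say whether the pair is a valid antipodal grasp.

α = atan 0.2 = 11.31°;  2α = 22.62°
edge 1: e_1 = (-2.97, +2.37);  n_1 = (+0.6237, +0.7816)
edge 4: e_4 = (+1.55, -2.89);  n_4 = (-0.8813, -0.4726)
∠(n_1, n_4) = 156.80°
δ = |180° − 156.80°| = 23.20°
23.20° > 2α = 22.62°  →  invalid

δ = 23.20°, invalid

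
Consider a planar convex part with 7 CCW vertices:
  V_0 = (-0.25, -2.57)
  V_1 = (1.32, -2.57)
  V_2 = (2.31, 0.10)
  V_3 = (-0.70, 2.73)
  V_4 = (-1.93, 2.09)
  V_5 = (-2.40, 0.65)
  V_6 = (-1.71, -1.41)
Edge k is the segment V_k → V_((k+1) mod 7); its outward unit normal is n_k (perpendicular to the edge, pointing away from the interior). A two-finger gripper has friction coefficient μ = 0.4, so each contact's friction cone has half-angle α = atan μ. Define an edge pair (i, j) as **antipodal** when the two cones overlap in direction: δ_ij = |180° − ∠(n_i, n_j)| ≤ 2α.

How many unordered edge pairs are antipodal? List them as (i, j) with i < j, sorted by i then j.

α = atan 0.4 = 21.80°;  2α = 43.60°
n_0 = (+0.0000, -1.0000)
n_1 = (+0.9376, -0.3477)
n_2 = (+0.6580, +0.7530)
n_3 = (-0.4616, +0.8871)
n_4 = (-0.9506, +0.3103)
n_5 = (-0.9482, -0.3176)
n_6 = (-0.6221, -0.7830)
  (0,1): δ = 110.34°  ·
  (0,2): δ = 41.15°  ✓
  (0,3): δ = 27.49°  ✓
  (0,4): δ = 71.92°  ·
  (0,5): δ = 108.52°  ·
  (0,6): δ = 141.53°  ·
  (1,2): δ = 110.80°  ·
  (1,3): δ = 42.17°  ✓
  (1,4): δ = 2.27°  ✓
  (1,5): δ = 38.86°  ✓
  (1,6): δ = 71.88°  ·
  (2,3): δ = 111.37°  ·
  (2,4): δ = 66.93°  ·
  (2,5): δ = 30.34°  ✓
  (2,6): δ = 2.68°  ✓
  (3,4): δ = 135.57°  ·
  (3,5): δ = 98.97°  ·
  (3,6): δ = 65.96°  ·
  (4,5): δ = 143.41°  ·
  (4,6): δ = 110.39°  ·
  (5,6): δ = 146.99°  ·
antipodal pairs: 7

count = 7; pairs: (0,2), (0,3), (1,3), (1,4), (1,5), (2,5), (2,6)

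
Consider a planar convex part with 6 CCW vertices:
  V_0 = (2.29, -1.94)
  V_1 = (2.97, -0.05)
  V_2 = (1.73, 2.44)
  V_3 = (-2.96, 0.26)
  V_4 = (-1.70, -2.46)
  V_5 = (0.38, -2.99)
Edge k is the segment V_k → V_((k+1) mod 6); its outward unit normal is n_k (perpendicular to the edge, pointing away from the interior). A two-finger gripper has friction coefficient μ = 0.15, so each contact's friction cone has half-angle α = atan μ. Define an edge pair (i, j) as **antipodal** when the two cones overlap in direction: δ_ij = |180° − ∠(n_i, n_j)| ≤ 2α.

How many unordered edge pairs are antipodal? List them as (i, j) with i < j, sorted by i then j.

count = 2; pairs: (1,3), (2,5)

α = atan 0.15 = 8.53°;  2α = 17.06°
n_0 = (+0.9410, -0.3385)
n_1 = (+0.8951, +0.4458)
n_2 = (-0.4215, +0.9068)
n_3 = (-0.9074, -0.4203)
n_4 = (-0.2469, -0.9690)
n_5 = (+0.4817, -0.8763)
  (0,1): δ = 133.74°  ·
  (0,2): δ = 45.28°  ·
  (0,3): δ = 44.64°  ·
  (0,4): δ = 95.49°  ·
  (0,5): δ = 138.59°  ·
  (1,2): δ = 91.54°  ·
  (1,3): δ = 1.62°  ✓
  (1,4): δ = 49.23°  ·
  (1,5): δ = 92.33°  ·
  (2,3): δ = 90.07°  ·
  (2,4): δ = 39.23°  ·
  (2,5): δ = 3.87°  ✓
  (3,4): δ = 129.15°  ·
  (3,5): δ = 86.06°  ·
  (4,5): δ = 136.91°  ·
antipodal pairs: 2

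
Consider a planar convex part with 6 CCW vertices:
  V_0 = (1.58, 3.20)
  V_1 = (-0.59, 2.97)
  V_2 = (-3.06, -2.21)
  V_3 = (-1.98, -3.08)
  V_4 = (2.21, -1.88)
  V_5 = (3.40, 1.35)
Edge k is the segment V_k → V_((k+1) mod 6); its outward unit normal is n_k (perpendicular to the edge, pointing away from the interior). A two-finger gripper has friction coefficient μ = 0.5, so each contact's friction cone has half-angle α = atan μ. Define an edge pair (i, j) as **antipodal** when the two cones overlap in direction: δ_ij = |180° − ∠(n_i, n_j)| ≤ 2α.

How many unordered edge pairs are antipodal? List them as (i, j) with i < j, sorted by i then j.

count = 5; pairs: (0,2), (0,3), (1,3), (1,4), (2,5)

α = atan 0.5 = 26.57°;  2α = 53.13°
n_0 = (-0.1054, +0.9944)
n_1 = (-0.9026, +0.4304)
n_2 = (-0.6273, -0.7788)
n_3 = (+0.2753, -0.9614)
n_4 = (+0.9383, -0.3457)
n_5 = (+0.7129, +0.7013)
  (0,1): δ = 121.54°  ·
  (0,2): δ = 44.90°  ✓
  (0,3): δ = 9.93°  ✓
  (0,4): δ = 63.72°  ·
  (0,5): δ = 128.48°  ·
  (1,2): δ = 103.36°  ·
  (1,3): δ = 48.53°  ✓
  (1,4): δ = 5.27°  ✓
  (1,5): δ = 70.03°  ·
  (2,3): δ = 125.17°  ·
  (2,4): δ = 71.37°  ·
  (2,5): δ = 6.61°  ✓
  (3,4): δ = 126.21°  ·
  (3,5): δ = 61.45°  ·
  (4,5): δ = 115.24°  ·
antipodal pairs: 5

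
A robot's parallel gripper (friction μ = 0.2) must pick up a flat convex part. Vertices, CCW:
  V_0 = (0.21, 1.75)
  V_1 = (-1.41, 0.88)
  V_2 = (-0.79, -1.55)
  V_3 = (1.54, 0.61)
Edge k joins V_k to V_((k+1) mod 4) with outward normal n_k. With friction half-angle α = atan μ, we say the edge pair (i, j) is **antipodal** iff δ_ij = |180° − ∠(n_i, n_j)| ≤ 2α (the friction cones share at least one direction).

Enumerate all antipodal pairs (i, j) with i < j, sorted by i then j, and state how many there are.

count = 1; pairs: (0,2)

α = atan 0.2 = 11.31°;  2α = 22.62°
n_0 = (-0.4731, +0.8810)
n_1 = (-0.9690, -0.2472)
n_2 = (+0.6798, -0.7334)
n_3 = (+0.6508, +0.7593)
  (0,1): δ = 103.92°  ·
  (0,2): δ = 14.59°  ✓
  (0,3): δ = 111.16°  ·
  (1,2): δ = 61.48°  ·
  (1,3): δ = 35.09°  ·
  (2,3): δ = 83.43°  ·
antipodal pairs: 1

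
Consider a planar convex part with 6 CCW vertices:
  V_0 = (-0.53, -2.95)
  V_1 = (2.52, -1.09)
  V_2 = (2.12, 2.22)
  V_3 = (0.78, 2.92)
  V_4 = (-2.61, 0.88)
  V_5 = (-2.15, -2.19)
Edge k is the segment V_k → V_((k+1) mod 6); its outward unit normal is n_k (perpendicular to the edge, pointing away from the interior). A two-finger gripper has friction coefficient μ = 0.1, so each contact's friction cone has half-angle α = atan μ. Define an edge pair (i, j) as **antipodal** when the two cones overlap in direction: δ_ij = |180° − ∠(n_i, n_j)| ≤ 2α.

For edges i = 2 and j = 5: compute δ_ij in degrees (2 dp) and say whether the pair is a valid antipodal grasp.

δ = 2.45°, valid

α = atan 0.1 = 5.71°;  2α = 11.42°
edge 2: e_2 = (-1.34, +0.70);  n_2 = (+0.4630, +0.8863)
edge 5: e_5 = (+1.62, -0.76);  n_5 = (-0.4247, -0.9053)
∠(n_2, n_5) = 177.55°
δ = |180° − 177.55°| = 2.45°
2.45° ≤ 2α = 11.42°  →  valid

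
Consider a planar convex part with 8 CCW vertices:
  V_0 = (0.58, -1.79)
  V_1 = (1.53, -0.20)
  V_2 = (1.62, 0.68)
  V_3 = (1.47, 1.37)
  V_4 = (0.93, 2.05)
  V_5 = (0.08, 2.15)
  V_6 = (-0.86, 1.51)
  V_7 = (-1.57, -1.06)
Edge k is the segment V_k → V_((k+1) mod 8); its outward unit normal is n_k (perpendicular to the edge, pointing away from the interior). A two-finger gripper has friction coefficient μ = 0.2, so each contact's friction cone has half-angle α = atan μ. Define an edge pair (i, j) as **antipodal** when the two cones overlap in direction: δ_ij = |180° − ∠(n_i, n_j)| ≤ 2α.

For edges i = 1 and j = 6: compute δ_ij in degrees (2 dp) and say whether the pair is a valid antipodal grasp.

δ = 9.60°, valid

α = atan 0.2 = 11.31°;  2α = 22.62°
edge 1: e_1 = (+0.09, +0.88);  n_1 = (+0.9948, -0.1017)
edge 6: e_6 = (-0.71, -2.57);  n_6 = (-0.9639, +0.2663)
∠(n_1, n_6) = 170.40°
δ = |180° − 170.40°| = 9.60°
9.60° ≤ 2α = 22.62°  →  valid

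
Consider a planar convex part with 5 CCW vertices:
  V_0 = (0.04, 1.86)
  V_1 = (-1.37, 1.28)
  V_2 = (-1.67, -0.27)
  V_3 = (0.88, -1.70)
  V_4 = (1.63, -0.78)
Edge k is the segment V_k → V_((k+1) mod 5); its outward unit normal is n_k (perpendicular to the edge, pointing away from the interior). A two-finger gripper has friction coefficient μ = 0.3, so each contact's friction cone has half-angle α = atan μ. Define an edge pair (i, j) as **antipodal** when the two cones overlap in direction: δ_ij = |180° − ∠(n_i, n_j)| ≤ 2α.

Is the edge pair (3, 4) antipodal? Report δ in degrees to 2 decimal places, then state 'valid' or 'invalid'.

δ = 109.75°, invalid

α = atan 0.3 = 16.70°;  2α = 33.40°
edge 3: e_3 = (+0.75, +0.92);  n_3 = (+0.7751, -0.6319)
edge 4: e_4 = (-1.59, +2.64);  n_4 = (+0.8566, +0.5159)
∠(n_3, n_4) = 70.25°
δ = |180° − 70.25°| = 109.75°
109.75° > 2α = 33.40°  →  invalid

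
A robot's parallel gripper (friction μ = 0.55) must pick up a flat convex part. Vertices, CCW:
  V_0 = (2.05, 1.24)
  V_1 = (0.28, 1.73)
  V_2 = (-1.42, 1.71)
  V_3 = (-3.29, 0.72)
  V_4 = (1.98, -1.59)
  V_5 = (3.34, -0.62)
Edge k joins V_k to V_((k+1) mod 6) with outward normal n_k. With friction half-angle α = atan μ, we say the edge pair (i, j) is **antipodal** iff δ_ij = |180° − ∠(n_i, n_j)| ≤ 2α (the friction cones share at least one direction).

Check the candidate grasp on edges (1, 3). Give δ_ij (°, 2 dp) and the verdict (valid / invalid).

α = atan 0.55 = 28.81°;  2α = 57.62°
edge 1: e_1 = (-1.70, -0.02);  n_1 = (-0.0118, +0.9999)
edge 3: e_3 = (+5.27, -2.31);  n_3 = (-0.4015, -0.9159)
∠(n_1, n_3) = 155.66°
δ = |180° − 155.66°| = 24.34°
24.34° ≤ 2α = 57.62°  →  valid

δ = 24.34°, valid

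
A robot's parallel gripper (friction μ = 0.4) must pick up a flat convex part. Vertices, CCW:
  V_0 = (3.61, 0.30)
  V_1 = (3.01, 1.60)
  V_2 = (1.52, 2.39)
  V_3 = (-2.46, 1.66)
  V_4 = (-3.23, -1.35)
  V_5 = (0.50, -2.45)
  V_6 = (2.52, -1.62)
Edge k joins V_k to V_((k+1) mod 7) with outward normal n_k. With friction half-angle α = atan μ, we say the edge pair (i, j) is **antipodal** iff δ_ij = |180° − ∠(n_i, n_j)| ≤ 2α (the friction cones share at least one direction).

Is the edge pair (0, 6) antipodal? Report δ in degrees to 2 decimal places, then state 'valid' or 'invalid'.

δ = 125.64°, invalid

α = atan 0.4 = 21.80°;  2α = 43.60°
edge 0: e_0 = (-0.60, +1.30);  n_0 = (+0.9080, +0.4191)
edge 6: e_6 = (+1.09, +1.92);  n_6 = (+0.8696, -0.4937)
∠(n_0, n_6) = 54.36°
δ = |180° − 54.36°| = 125.64°
125.64° > 2α = 43.60°  →  invalid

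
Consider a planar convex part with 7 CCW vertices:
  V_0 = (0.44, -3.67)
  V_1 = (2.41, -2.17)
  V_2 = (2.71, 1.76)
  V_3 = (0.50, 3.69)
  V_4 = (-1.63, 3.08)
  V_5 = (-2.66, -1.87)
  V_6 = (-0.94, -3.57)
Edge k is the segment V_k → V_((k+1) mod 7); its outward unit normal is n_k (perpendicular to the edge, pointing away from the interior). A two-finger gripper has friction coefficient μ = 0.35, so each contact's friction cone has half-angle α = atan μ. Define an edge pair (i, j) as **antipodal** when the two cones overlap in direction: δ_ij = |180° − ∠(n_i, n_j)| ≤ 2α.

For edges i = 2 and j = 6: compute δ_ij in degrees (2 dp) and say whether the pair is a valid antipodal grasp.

δ = 36.99°, valid

α = atan 0.35 = 19.29°;  2α = 38.58°
edge 2: e_2 = (-2.21, +1.93);  n_2 = (+0.6578, +0.7532)
edge 6: e_6 = (+1.38, -0.10);  n_6 = (-0.0723, -0.9974)
∠(n_2, n_6) = 143.01°
δ = |180° − 143.01°| = 36.99°
36.99° ≤ 2α = 38.58°  →  valid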